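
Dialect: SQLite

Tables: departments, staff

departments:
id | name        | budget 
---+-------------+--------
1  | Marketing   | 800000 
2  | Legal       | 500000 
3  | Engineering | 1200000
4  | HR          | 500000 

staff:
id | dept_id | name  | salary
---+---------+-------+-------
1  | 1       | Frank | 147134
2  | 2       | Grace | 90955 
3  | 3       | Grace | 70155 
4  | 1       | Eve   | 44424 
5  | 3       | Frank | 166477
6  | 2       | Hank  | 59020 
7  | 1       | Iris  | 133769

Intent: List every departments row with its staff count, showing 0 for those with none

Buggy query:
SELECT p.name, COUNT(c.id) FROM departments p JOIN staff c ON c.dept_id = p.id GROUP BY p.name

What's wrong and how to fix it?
Bug: INNER JOIN drops departments rows that have no matching staff rows

Fix: Switch to LEFT JOIN to retain unmatched parent rows

Corrected query:
SELECT p.name, COUNT(c.id) FROM departments p LEFT JOIN staff c ON c.dept_id = p.id GROUP BY p.name

Result:
name        | COUNT(c.id)
------------+------------
Engineering | 2          
HR          | 0          
Legal       | 2          
Marketing   | 3          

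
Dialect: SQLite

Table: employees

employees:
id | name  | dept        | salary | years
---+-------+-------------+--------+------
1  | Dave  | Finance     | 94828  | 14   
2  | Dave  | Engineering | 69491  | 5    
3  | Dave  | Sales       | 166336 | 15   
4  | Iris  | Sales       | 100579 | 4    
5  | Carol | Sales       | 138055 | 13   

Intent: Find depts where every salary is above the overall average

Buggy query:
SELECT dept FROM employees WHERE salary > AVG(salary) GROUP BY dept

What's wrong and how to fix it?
Bug: AVG() is an aggregate; it can't sit directly in WHERE

Fix: Compute the overall average in a scalar subquery and compare each group's MIN against it in HAVING

Corrected query:
SELECT dept FROM employees GROUP BY dept HAVING MIN(salary) > (SELECT AVG(salary) FROM employees)

Result:
(no rows)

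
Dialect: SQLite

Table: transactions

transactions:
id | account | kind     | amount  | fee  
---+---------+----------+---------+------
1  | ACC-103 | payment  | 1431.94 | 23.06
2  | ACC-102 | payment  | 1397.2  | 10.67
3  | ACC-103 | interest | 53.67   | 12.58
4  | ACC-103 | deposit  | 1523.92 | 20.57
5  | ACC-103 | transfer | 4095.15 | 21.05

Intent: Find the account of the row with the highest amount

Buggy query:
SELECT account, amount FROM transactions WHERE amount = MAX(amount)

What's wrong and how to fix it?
Bug: WHERE is evaluated per row; an aggregate over the whole table isn't defined there

Fix: Wrap MAX in a scalar subquery so WHERE compares against a single value

Corrected query:
SELECT account, amount FROM transactions WHERE amount = (SELECT MAX(amount) FROM transactions)

Result:
account | amount 
--------+--------
ACC-103 | 4095.15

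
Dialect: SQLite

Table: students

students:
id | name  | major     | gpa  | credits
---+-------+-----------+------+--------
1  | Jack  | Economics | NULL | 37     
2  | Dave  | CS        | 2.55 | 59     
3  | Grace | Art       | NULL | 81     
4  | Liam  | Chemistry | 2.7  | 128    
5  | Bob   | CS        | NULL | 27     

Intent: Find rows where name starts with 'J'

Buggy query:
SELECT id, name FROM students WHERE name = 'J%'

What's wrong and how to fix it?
Bug: '=' compares the literal string including the % character; pattern matching needs LIKE

Fix: Replace '=' with LIKE so 'J%' is treated as a pattern

Corrected query:
SELECT id, name FROM students WHERE name LIKE 'J%'

Result:
id | name
---+-----
1  | Jack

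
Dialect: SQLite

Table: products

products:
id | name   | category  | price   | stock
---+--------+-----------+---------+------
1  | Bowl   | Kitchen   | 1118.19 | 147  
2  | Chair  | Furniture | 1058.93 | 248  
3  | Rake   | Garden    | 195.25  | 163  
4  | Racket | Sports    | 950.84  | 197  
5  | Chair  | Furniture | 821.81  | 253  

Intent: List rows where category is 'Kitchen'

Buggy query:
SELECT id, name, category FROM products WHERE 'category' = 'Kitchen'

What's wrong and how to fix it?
Bug: 'category' in single quotes is a string literal, not the column; the comparison is literal-vs-literal and never true

Fix: Remove the quotes around the column name (or use double quotes for an identifier)

Corrected query:
SELECT id, name, category FROM products WHERE category = 'Kitchen'

Result:
id | name | category
---+------+---------
1  | Bowl | Kitchen 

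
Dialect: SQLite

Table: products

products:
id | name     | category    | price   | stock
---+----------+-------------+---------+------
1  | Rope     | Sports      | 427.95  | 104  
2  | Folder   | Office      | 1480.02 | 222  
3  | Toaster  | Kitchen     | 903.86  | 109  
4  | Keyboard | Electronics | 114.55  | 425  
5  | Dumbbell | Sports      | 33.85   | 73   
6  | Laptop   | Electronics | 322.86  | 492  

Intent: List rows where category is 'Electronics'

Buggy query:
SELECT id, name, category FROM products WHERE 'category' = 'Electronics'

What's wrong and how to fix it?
Bug: Single quotes denote string literals in SQL; the column name is being compared as a constant string

Fix: Reference the column as category without single quotes

Corrected query:
SELECT id, name, category FROM products WHERE category = 'Electronics'

Result:
id | name     | category   
---+----------+------------
4  | Keyboard | Electronics
6  | Laptop   | Electronics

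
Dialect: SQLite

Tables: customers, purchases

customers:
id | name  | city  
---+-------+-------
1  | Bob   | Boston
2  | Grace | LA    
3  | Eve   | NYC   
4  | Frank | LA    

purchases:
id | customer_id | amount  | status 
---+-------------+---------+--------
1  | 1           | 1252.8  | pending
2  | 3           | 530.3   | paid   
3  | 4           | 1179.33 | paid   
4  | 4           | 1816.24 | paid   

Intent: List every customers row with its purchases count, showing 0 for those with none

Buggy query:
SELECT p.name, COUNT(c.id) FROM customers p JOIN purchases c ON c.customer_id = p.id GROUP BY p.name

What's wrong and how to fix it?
Bug: An inner join excludes parents with zero children

Fix: Use LEFT JOIN so parents without children still appear (COUNT(c.id) gives 0)

Corrected query:
SELECT p.name, COUNT(c.id) FROM customers p LEFT JOIN purchases c ON c.customer_id = p.id GROUP BY p.name

Result:
name  | COUNT(c.id)
------+------------
Bob   | 1          
Eve   | 1          
Frank | 2          
Grace | 0          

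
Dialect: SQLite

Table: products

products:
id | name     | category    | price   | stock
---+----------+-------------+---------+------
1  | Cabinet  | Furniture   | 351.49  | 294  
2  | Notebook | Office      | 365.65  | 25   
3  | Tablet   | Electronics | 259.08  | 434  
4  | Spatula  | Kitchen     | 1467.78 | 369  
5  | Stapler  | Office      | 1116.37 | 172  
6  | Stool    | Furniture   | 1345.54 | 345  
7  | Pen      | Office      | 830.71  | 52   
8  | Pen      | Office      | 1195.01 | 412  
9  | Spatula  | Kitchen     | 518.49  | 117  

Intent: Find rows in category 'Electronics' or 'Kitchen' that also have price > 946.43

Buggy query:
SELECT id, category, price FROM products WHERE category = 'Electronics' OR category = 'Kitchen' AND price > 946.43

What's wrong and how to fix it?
Bug: AND binds tighter than OR, so this parses as category = 'Electronics' OR (category = 'Kitchen' AND price > 946.43)

Fix: Group the OR with parentheses (or use IN), then AND the threshold

Corrected query:
SELECT id, category, price FROM products WHERE (category = 'Electronics' OR category = 'Kitchen') AND price > 946.43

Result:
id | category | price  
---+----------+--------
4  | Kitchen  | 1467.78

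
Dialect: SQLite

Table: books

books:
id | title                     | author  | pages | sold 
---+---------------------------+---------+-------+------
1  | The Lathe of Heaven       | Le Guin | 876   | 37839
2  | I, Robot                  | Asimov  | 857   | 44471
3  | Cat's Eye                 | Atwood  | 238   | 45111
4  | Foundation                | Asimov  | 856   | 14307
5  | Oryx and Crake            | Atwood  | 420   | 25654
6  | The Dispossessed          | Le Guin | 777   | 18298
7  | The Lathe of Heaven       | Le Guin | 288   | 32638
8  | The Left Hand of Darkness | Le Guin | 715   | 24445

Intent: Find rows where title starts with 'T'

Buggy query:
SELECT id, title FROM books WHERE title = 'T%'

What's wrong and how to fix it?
Bug: Wildcards only work with LIKE; '=' treats '%' as a literal character

Fix: Replace '=' with LIKE so 'T%' is treated as a pattern

Corrected query:
SELECT id, title FROM books WHERE title LIKE 'T%'

Result:
id | title                    
---+--------------------------
1  | The Lathe of Heaven      
6  | The Dispossessed         
7  | The Lathe of Heaven      
8  | The Left Hand of Darkness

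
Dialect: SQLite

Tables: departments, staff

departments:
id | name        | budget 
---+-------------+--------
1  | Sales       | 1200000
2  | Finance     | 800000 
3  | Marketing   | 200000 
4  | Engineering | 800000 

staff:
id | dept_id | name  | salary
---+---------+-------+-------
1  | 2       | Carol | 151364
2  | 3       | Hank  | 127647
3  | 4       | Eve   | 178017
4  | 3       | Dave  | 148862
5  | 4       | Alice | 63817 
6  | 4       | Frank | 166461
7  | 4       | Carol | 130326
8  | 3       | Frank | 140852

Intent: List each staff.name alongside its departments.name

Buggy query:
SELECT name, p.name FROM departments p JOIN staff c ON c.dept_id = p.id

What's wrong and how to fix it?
Bug: Both tables have a 'name' column; the unqualified reference is ambiguous

Fix: Qualify the column with its table alias (c.name)

Corrected query:
SELECT c.name, p.name FROM departments p JOIN staff c ON c.dept_id = p.id

Result:
name  | name       
------+------------
Carol | Finance    
Hank  | Marketing  
Eve   | Engineering
Dave  | Marketing  
Alice | Engineering
Frank | Engineering
Carol | Engineering
Frank | Marketing  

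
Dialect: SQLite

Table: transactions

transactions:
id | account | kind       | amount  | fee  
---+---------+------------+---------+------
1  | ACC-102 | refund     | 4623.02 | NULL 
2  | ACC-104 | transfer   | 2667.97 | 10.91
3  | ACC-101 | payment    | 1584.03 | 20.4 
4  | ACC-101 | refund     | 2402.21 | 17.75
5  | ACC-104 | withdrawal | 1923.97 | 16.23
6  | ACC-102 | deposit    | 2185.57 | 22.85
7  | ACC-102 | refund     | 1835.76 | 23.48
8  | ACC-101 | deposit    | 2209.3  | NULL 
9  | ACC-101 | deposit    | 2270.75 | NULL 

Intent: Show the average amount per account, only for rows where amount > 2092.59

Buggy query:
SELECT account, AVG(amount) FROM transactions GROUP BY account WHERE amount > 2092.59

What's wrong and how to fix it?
Bug: Row-level WHERE must come before GROUP BY in the clause order

Fix: Place WHERE between FROM and GROUP BY

Corrected query:
SELECT account, AVG(amount) FROM transactions WHERE amount > 2092.59 GROUP BY account

Result:
account | AVG(amount)
--------+------------
ACC-101 | 2294.086667
ACC-102 | 3404.295   
ACC-104 | 2667.97    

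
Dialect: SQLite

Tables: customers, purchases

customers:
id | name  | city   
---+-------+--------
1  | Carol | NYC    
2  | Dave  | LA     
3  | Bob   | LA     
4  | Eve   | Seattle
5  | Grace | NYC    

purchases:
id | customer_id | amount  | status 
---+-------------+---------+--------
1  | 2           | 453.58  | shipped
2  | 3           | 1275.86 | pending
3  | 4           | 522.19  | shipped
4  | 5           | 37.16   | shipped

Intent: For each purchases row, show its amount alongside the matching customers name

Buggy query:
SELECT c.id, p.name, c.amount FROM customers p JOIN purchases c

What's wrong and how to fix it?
Bug: JOIN with no ON clause produces a cartesian product; every purchases row pairs with every customers row

Fix: Specify the join condition linking the foreign key to the parent id

Corrected query:
SELECT c.id, p.name, c.amount FROM customers p JOIN purchases c ON c.customer_id = p.id

Result:
id | name  | amount 
---+-------+--------
1  | Dave  | 453.58 
2  | Bob   | 1275.86
3  | Eve   | 522.19 
4  | Grace | 37.16  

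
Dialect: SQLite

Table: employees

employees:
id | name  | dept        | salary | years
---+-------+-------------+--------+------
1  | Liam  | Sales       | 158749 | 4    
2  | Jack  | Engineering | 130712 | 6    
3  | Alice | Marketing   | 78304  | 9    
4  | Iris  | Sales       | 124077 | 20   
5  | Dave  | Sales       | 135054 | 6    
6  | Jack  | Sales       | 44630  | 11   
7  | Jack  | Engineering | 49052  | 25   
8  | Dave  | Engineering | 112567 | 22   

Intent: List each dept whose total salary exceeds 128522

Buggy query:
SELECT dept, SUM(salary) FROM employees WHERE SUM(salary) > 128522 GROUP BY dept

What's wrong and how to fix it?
Bug: WHERE runs before GROUP BY, so aggregates aren't available there

Fix: Move the aggregate condition to a HAVING clause

Corrected query:
SELECT dept, SUM(salary) FROM employees GROUP BY dept HAVING SUM(salary) > 128522

Result:
dept        | SUM(salary)
------------+------------
Engineering | 292331     
Sales       | 462510     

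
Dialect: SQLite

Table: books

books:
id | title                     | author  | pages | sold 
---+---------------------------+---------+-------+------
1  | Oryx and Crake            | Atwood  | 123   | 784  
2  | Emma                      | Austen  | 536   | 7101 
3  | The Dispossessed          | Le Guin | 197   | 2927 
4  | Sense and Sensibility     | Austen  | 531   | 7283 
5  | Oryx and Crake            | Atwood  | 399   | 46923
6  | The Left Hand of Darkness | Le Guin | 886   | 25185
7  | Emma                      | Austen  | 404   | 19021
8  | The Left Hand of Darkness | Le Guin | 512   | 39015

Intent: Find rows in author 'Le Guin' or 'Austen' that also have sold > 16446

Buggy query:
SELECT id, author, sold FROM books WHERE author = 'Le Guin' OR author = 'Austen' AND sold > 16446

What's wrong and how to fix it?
Bug: Without parentheses, AND is evaluated before OR, so the sold filter only applies to the 'Austen' branch

Fix: Add parentheses around the OR so the AND applies to both alternatives

Corrected query:
SELECT id, author, sold FROM books WHERE (author = 'Le Guin' OR author = 'Austen') AND sold > 16446

Result:
id | author  | sold 
---+---------+------
6  | Le Guin | 25185
7  | Austen  | 19021
8  | Le Guin | 39015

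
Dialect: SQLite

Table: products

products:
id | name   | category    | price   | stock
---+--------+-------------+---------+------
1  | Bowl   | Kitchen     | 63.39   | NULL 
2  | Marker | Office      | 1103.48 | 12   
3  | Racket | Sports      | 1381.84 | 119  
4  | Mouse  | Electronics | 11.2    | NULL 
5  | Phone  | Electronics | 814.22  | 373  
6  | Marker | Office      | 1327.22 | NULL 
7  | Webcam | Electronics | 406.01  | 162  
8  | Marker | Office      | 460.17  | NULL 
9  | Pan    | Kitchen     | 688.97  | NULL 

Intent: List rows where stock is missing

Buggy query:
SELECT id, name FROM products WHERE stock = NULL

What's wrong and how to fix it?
Bug: Comparing to NULL with '=' never matches; NULL = NULL is unknown, not true

Fix: Use IS NULL to test for NULL

Corrected query:
SELECT id, name FROM products WHERE stock IS NULL

Result:
id | name  
---+-------
1  | Bowl  
4  | Mouse 
6  | Marker
8  | Marker
9  | Pan   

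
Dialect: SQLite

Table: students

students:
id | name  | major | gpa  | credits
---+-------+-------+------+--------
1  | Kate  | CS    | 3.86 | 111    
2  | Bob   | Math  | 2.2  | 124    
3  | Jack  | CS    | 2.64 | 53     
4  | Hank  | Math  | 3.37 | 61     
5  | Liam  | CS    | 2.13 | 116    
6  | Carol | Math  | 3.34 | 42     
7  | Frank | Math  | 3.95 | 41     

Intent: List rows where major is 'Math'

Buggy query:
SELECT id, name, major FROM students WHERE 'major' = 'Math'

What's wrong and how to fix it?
Bug: 'major' in single quotes is a string literal, not the column; the comparison is literal-vs-literal and never true

Fix: Remove the quotes around the column name (or use double quotes for an identifier)

Corrected query:
SELECT id, name, major FROM students WHERE major = 'Math'

Result:
id | name  | major
---+-------+------
2  | Bob   | Math 
4  | Hank  | Math 
6  | Carol | Math 
7  | Frank | Math 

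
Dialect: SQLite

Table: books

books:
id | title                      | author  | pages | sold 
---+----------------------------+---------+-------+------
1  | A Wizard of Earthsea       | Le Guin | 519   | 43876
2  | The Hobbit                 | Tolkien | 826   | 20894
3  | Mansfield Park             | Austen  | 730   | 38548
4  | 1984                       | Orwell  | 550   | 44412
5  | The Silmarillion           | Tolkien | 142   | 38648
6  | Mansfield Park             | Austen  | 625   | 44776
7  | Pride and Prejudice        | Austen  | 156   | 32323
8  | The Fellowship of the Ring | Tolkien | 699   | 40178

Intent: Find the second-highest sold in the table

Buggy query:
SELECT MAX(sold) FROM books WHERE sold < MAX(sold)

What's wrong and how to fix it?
Bug: The inner MAX is an aggregate inside WHERE, which is not allowed

Fix: Compute the overall MAX in a subquery, then take MAX of rows below it

Corrected query:
SELECT MAX(sold) FROM books WHERE sold < (SELECT MAX(sold) FROM books)

Result:
MAX(sold)
---------
44412    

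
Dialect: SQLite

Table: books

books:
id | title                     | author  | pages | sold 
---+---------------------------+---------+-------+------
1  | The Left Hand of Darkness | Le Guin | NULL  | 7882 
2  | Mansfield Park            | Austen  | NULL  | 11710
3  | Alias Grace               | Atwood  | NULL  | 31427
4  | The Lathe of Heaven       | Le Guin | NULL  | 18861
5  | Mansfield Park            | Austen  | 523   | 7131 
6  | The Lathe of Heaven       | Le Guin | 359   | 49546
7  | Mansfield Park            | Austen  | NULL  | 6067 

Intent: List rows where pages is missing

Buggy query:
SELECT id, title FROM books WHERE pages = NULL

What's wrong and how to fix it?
Bug: '= NULL' is always unknown in SQL three-valued logic, so no rows match

Fix: Use IS NULL to test for NULL

Corrected query:
SELECT id, title FROM books WHERE pages IS NULL

Result:
id | title                    
---+--------------------------
1  | The Left Hand of Darkness
2  | Mansfield Park           
3  | Alias Grace              
4  | The Lathe of Heaven      
7  | Mansfield Park           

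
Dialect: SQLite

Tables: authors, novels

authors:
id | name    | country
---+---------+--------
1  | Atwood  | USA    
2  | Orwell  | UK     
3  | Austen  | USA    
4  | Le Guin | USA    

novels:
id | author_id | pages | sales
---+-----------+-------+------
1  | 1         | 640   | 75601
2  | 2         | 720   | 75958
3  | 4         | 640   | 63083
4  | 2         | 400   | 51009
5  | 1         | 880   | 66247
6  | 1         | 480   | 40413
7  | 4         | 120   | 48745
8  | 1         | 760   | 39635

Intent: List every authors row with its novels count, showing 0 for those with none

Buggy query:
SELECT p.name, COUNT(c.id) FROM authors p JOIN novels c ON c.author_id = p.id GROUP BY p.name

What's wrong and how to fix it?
Bug: INNER JOIN drops authors rows that have no matching novels rows

Fix: Switch to LEFT JOIN to retain unmatched parent rows

Corrected query:
SELECT p.name, COUNT(c.id) FROM authors p LEFT JOIN novels c ON c.author_id = p.id GROUP BY p.name

Result:
name    | COUNT(c.id)
--------+------------
Atwood  | 4          
Austen  | 0          
Le Guin | 2          
Orwell  | 2          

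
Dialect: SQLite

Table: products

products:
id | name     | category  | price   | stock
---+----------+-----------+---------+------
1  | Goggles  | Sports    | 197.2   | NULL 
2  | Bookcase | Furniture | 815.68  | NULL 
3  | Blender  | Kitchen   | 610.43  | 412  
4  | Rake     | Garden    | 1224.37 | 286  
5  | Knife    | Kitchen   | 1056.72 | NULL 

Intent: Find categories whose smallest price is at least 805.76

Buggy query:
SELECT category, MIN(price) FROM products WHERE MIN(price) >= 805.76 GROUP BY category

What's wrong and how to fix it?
Bug: MIN() in WHERE is a misuse of aggregate

Fix: Replace WHERE with HAVING after the GROUP BY

Corrected query:
SELECT category, MIN(price) FROM products GROUP BY category HAVING MIN(price) >= 805.76

Result:
category  | MIN(price)
----------+-----------
Furniture | 815.68    
Garden    | 1224.37   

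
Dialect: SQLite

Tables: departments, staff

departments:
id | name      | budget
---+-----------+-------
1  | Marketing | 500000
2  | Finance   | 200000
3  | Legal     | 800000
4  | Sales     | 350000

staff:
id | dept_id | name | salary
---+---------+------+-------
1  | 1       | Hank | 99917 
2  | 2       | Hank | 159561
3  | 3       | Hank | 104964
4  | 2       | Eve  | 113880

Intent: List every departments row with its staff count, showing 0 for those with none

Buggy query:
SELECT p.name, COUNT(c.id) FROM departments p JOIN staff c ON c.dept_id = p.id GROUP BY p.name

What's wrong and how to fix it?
Bug: INNER JOIN drops departments rows that have no matching staff rows

Fix: Switch to LEFT JOIN to retain unmatched parent rows

Corrected query:
SELECT p.name, COUNT(c.id) FROM departments p LEFT JOIN staff c ON c.dept_id = p.id GROUP BY p.name

Result:
name      | COUNT(c.id)
----------+------------
Finance   | 2          
Legal     | 1          
Marketing | 1          
Sales     | 0          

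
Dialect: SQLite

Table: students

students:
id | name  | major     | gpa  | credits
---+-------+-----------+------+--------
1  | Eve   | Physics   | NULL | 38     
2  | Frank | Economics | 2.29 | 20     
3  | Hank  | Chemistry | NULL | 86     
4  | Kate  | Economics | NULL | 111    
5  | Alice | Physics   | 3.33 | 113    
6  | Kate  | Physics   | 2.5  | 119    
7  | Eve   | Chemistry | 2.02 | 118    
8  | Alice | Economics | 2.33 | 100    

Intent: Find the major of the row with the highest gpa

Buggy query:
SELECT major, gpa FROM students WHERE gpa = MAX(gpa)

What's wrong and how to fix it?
Bug: WHERE is evaluated per row; an aggregate over the whole table isn't defined there

Fix: Wrap MAX in a scalar subquery so WHERE compares against a single value

Corrected query:
SELECT major, gpa FROM students WHERE gpa = (SELECT MAX(gpa) FROM students)

Result:
major   | gpa 
--------+-----
Physics | 3.33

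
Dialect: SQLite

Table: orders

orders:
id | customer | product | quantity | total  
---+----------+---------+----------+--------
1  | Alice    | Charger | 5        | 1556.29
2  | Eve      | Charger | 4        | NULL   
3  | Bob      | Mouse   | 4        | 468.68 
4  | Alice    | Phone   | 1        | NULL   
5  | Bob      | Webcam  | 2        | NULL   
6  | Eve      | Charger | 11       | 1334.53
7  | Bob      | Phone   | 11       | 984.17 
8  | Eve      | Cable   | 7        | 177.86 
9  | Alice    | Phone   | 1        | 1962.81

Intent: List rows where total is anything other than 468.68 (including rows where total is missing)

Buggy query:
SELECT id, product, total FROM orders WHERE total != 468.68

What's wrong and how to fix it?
Bug: Inequality against NULL is unknown, not true; rows with NULL are dropped

Fix: Handle NULL separately with IS NULL alongside the inequality

Corrected query:
SELECT id, product, total FROM orders WHERE total != 468.68 OR total IS NULL

Result:
id | product | total  
---+---------+--------
1  | Charger | 1556.29
2  | Charger | NULL   
4  | Phone   | NULL   
5  | Webcam  | NULL   
6  | Charger | 1334.53
7  | Phone   | 984.17 
8  | Cable   | 177.86 
9  | Phone   | 1962.81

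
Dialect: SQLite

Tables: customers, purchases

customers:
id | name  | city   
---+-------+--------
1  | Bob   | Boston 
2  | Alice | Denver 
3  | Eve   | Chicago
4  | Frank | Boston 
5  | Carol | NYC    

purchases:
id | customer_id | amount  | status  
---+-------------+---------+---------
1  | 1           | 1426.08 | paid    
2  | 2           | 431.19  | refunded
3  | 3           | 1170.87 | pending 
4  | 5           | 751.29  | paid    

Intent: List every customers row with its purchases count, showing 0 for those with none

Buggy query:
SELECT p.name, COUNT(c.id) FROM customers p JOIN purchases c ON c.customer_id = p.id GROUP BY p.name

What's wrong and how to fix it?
Bug: An inner join excludes parents with zero children

Fix: Use LEFT JOIN so parents without children still appear (COUNT(c.id) gives 0)

Corrected query:
SELECT p.name, COUNT(c.id) FROM customers p LEFT JOIN purchases c ON c.customer_id = p.id GROUP BY p.name

Result:
name  | COUNT(c.id)
------+------------
Alice | 1          
Bob   | 1          
Carol | 1          
Eve   | 1          
Frank | 0          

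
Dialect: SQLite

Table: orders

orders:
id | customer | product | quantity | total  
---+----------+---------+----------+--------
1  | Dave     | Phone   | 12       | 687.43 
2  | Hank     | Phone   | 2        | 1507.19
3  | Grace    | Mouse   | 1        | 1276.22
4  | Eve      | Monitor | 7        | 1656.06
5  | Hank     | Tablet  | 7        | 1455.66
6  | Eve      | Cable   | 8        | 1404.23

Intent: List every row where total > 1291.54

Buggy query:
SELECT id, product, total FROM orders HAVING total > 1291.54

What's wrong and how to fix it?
Bug: HAVING filters the output of aggregation, but this query has no GROUP BY and no aggregate functions, so SQLite rejects it (HAVING clause on a non-aggregate query); the condition here is per row

Fix: Use WHERE for row-level filtering

Corrected query:
SELECT id, product, total FROM orders WHERE total > 1291.54

Result:
id | product | total  
---+---------+--------
2  | Phone   | 1507.19
4  | Monitor | 1656.06
5  | Tablet  | 1455.66
6  | Cable   | 1404.23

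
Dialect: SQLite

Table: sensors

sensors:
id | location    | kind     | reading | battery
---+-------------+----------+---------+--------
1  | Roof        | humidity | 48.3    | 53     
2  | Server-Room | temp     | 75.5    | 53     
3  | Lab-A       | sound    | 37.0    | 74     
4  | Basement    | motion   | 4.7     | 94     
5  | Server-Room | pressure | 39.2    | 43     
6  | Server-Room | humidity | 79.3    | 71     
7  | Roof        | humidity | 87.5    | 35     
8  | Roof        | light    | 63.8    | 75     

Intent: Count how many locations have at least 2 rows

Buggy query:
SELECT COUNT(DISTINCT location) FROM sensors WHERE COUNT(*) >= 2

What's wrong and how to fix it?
Bug: WHERE filters individual rows, not groups, so a group-level COUNT is invalid there

Fix: Use a subquery that GROUPs and filters with HAVING, then count its rows

Corrected query:
SELECT COUNT(*) FROM (SELECT location FROM sensors GROUP BY location HAVING COUNT(*) >= 2)

Result:
COUNT(*)
--------
2       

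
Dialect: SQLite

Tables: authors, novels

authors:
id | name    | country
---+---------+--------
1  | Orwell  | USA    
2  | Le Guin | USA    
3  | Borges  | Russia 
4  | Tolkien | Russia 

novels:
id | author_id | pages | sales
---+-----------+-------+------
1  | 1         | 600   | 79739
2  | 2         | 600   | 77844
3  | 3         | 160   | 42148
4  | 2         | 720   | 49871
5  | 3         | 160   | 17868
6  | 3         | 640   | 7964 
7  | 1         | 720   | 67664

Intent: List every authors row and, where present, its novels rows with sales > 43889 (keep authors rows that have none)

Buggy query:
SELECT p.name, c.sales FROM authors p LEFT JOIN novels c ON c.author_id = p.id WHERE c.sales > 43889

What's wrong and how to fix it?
Bug: Filtering c.sales in WHERE discards the NULL rows produced by LEFT JOIN, turning it into an inner join

Fix: Move the right-table condition into the ON clause so unmatched parents are kept

Corrected query:
SELECT p.name, c.sales FROM authors p LEFT JOIN novels c ON c.author_id = p.id AND c.sales > 43889

Result:
name    | sales
--------+------
Orwell  | 67664
Orwell  | 79739
Le Guin | 49871
Le Guin | 77844
Borges  | NULL 
Tolkien | NULL 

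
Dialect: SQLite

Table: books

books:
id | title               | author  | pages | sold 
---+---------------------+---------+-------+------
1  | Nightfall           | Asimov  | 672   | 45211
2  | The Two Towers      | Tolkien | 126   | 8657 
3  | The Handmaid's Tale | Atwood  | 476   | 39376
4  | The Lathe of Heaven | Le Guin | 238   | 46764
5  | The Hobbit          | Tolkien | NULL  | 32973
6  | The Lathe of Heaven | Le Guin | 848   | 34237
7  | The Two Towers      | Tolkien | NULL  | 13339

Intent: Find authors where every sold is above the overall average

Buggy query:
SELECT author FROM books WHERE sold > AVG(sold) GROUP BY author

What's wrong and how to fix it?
Bug: WHERE evaluates per row before aggregation, so AVG() is unavailable

Fix: Use a subquery for AVG and a HAVING MIN(...) filter so the condition holds for every row in the group

Corrected query:
SELECT author FROM books GROUP BY author HAVING MIN(sold) > (SELECT AVG(sold) FROM books)

Result:
author 
-------
Asimov 
Atwood 
Le Guin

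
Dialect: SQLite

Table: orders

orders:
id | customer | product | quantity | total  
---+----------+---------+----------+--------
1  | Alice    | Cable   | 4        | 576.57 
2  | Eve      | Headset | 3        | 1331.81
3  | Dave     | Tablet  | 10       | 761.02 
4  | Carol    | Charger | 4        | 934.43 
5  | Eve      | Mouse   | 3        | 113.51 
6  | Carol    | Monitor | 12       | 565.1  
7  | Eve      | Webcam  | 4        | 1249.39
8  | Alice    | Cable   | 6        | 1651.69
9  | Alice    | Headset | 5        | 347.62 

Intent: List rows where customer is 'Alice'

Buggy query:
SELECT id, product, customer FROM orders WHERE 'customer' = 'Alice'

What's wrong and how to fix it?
Bug: Single quotes denote string literals in SQL; the column name is being compared as a constant string

Fix: Reference the column as customer without single quotes

Corrected query:
SELECT id, product, customer FROM orders WHERE customer = 'Alice'

Result:
id | product | customer
---+---------+---------
1  | Cable   | Alice   
8  | Cable   | Alice   
9  | Headset | Alice   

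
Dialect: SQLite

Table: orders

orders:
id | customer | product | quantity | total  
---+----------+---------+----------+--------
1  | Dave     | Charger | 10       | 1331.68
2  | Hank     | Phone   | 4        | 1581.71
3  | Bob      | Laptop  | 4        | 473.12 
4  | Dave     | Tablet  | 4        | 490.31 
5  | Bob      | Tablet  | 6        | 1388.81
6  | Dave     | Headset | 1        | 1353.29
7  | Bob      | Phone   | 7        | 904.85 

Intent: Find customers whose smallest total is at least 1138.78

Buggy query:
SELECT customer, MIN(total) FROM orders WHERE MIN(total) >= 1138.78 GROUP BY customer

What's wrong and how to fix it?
Bug: Aggregates like MIN are computed per group after WHERE runs

Fix: Use HAVING for the per-group MIN condition

Corrected query:
SELECT customer, MIN(total) FROM orders GROUP BY customer HAVING MIN(total) >= 1138.78

Result:
customer | MIN(total)
---------+-----------
Hank     | 1581.71   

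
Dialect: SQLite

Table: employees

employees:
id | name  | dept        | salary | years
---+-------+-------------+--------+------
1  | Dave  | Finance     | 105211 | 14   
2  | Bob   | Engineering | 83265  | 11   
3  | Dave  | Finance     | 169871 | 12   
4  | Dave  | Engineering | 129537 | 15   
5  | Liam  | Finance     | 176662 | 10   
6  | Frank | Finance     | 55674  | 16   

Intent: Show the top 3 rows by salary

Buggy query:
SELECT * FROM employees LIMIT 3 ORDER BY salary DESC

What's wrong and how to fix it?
Bug: LIMIT must come after ORDER BY

Fix: Swap the clauses: ORDER BY first, then LIMIT

Corrected query:
SELECT * FROM employees ORDER BY salary DESC LIMIT 3

Result:
id | name | dept        | salary | years
---+------+-------------+--------+------
5  | Liam | Finance     | 176662 | 10   
3  | Dave | Finance     | 169871 | 12   
4  | Dave | Engineering | 129537 | 15   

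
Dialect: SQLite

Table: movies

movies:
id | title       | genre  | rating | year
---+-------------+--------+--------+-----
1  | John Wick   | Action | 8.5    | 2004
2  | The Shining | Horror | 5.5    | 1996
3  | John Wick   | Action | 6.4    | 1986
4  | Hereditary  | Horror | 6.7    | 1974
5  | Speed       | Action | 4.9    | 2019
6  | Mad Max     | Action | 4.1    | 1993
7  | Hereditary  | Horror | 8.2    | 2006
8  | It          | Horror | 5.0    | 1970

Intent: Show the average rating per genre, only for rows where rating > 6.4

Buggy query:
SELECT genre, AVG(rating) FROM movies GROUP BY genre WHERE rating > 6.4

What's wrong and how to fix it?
Bug: WHERE cannot follow GROUP BY

Fix: Move the WHERE clause before GROUP BY

Corrected query:
SELECT genre, AVG(rating) FROM movies WHERE rating > 6.4 GROUP BY genre

Result:
genre  | AVG(rating)
-------+------------
Action | 8.5        
Horror | 7.45       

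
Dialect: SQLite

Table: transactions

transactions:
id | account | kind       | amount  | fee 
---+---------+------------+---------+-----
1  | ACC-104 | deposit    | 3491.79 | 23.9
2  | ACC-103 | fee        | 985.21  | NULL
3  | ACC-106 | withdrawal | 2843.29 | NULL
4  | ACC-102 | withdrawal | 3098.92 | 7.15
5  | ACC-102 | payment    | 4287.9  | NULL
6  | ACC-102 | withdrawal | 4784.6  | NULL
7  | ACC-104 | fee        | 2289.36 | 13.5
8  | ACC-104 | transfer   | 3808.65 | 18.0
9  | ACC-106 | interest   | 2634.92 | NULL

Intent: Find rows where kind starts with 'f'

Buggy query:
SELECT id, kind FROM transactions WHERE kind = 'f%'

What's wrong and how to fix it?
Bug: Wildcards only work with LIKE; '=' treats '%' as a literal character

Fix: Replace '=' with LIKE so 'f%' is treated as a pattern

Corrected query:
SELECT id, kind FROM transactions WHERE kind LIKE 'f%'

Result:
id | kind
---+-----
2  | fee 
7  | fee 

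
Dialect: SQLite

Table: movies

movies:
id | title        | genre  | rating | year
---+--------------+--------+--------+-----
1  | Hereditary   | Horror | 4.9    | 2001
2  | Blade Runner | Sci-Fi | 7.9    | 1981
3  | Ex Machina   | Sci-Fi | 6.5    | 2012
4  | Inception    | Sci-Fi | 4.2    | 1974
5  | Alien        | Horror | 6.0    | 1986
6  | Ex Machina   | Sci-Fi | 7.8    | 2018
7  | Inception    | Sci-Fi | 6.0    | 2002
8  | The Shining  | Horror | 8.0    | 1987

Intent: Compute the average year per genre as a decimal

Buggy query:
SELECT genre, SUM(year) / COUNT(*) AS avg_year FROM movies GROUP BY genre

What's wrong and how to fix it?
Bug: SUM(year) and COUNT(*) are both integers; the division truncates the fractional part

Fix: Multiply by 1.0 (or CAST to REAL) to force floating-point division

Corrected query:
SELECT genre, SUM(year) * 1.0 / COUNT(*) AS avg_year FROM movies GROUP BY genre

Result:
genre  | avg_year   
-------+------------
Horror | 1991.333333
Sci-Fi | 1997.4     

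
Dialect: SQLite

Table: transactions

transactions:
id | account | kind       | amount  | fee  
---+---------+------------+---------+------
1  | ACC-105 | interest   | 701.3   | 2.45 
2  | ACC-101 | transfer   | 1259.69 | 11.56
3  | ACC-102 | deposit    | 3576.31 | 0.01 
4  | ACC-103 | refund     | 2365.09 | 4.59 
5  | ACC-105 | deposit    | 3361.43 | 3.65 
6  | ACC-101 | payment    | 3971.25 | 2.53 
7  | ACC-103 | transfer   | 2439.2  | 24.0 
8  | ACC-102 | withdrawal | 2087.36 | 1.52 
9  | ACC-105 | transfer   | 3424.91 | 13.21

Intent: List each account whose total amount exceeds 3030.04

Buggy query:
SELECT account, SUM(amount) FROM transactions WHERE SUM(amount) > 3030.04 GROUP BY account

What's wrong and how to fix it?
Bug: Aggregate functions cannot appear in a WHERE clause

Fix: Move the aggregate condition to a HAVING clause

Corrected query:
SELECT account, SUM(amount) FROM transactions GROUP BY account HAVING SUM(amount) > 3030.04

Result:
account | SUM(amount)
--------+------------
ACC-101 | 5230.94    
ACC-102 | 5663.67    
ACC-103 | 4804.29    
ACC-105 | 7487.64    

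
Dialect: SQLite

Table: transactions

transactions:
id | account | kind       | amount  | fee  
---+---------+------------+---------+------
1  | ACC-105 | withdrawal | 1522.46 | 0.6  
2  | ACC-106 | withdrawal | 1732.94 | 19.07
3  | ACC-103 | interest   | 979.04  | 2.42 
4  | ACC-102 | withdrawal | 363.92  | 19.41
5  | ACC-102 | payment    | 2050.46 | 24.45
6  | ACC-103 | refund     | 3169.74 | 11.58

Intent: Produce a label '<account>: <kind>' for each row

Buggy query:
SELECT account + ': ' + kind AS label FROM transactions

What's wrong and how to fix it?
Bug: '+' is numeric addition; on text columns SQLite converts them to 0 instead of concatenating

Fix: Use the || operator for string concatenation

Corrected query:
SELECT account || ': ' || kind AS label FROM transactions

Result:
label              
-------------------
ACC-105: withdrawal
ACC-106: withdrawal
ACC-103: interest  
ACC-102: withdrawal
ACC-102: payment   
ACC-103: refund    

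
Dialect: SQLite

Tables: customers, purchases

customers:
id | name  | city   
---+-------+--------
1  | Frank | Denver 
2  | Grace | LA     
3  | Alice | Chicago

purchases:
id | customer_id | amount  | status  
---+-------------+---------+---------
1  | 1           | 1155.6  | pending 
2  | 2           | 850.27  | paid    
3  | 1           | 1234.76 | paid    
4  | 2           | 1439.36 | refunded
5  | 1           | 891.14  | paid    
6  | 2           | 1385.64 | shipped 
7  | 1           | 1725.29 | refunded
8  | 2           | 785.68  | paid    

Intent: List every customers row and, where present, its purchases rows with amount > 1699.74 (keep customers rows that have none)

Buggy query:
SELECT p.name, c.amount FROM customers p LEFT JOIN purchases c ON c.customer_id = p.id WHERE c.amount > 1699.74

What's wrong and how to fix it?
Bug: A WHERE condition on the right-hand table after LEFT JOIN drops unmatched parents

Fix: Put 'c.amount > 1699.74' in the JOIN's ON clause instead of WHERE

Corrected query:
SELECT p.name, c.amount FROM customers p LEFT JOIN purchases c ON c.customer_id = p.id AND c.amount > 1699.74

Result:
name  | amount 
------+--------
Frank | 1725.29
Grace | NULL   
Alice | NULL   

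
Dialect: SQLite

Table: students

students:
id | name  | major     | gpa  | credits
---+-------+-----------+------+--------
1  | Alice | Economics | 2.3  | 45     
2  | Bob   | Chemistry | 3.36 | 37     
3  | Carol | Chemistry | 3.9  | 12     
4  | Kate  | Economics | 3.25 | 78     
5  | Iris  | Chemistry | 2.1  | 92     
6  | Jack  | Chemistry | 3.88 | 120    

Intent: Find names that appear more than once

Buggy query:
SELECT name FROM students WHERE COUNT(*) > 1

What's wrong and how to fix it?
Bug: COUNT(*) is an aggregate and cannot be used in WHERE

Fix: Group first, then use HAVING for the count condition

Corrected query:
SELECT name FROM students GROUP BY name HAVING COUNT(*) > 1

Result:
(no rows)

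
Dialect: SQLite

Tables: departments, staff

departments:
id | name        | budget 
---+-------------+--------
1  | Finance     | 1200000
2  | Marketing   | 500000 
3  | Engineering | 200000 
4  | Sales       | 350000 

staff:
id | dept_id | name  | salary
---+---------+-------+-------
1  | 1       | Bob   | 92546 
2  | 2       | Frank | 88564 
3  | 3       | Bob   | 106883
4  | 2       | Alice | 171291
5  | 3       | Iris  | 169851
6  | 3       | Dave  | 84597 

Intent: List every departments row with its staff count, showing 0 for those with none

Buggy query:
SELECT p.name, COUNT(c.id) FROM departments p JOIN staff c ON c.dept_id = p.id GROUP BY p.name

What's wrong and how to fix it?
Bug: An inner join excludes parents with zero children

Fix: Switch to LEFT JOIN to retain unmatched parent rows

Corrected query:
SELECT p.name, COUNT(c.id) FROM departments p LEFT JOIN staff c ON c.dept_id = p.id GROUP BY p.name

Result:
name        | COUNT(c.id)
------------+------------
Engineering | 3          
Finance     | 1          
Marketing   | 2          
Sales       | 0          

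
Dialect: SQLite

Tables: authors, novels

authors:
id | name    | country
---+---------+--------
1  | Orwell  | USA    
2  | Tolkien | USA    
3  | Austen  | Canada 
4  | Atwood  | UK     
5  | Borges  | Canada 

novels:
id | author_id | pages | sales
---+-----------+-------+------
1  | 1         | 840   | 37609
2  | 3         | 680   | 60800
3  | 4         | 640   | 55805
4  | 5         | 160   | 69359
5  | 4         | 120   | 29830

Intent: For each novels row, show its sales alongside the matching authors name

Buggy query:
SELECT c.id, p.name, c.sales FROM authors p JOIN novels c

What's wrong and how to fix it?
Bug: Missing join condition: each novels row is matched to all authors rows instead of just its own

Fix: Specify the join condition linking the foreign key to the parent id

Corrected query:
SELECT c.id, p.name, c.sales FROM authors p JOIN novels c ON c.author_id = p.id

Result:
id | name   | sales
---+--------+------
1  | Orwell | 37609
2  | Austen | 60800
3  | Atwood | 55805
4  | Borges | 69359
5  | Atwood | 29830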